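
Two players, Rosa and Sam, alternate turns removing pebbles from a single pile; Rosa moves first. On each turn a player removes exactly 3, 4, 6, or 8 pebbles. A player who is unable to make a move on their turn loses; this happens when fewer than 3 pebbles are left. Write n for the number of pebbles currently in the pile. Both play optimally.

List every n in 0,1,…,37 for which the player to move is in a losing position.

Work bottom-up. With no move the player to move loses. Otherwise the position is W if at least one move leads to an L position for the opponent, and L if every move leads to a W.
n=0: no move → L
n=1: no move → L
n=2: no move → L
n=3: can move to 0, which is L ⇒ W
n=4: can move to 1, which is L ⇒ W
n=5: can move to 2, which is L ⇒ W
n=6: can move to 2, which is L ⇒ W
n=7: can move to 1, which is L ⇒ W
n=8: can move to 2, which is L ⇒ W
n=9: can move to 1, which is L ⇒ W
n=10: can move to 2, which is L ⇒ W
n=11: moves to 8(W), 7(W), 5(W), 3(W); every one is W ⇒ L
n=12: moves to 9(W), 8(W), 6(W), 4(W); every one is W ⇒ L
n=13: moves to 10(W), 9(W), 7(W), 5(W); every one is W ⇒ L
n=14: can move to 11, which is L ⇒ W
n=15: can move to 12, which is L ⇒ W
n=16: can move to 13, which is L ⇒ W
n=17: can move to 13, which is L ⇒ W
n=18: can move to 12, which is L ⇒ W
n=19: can move to 13, which is L ⇒ W
n=20: can move to 12, which is L ⇒ W
n=21: can move to 13, which is L ⇒ W
n=22: moves to 19(W), 18(W), 16(W), 14(W); every one is W ⇒ L
n=23: moves to 20(W), 19(W), 17(W), 15(W); every one is W ⇒ L
n=24: moves to 21(W), 20(W), 18(W), 16(W); every one is W ⇒ L
n=25: can move to 22, which is L ⇒ W
n=26: can move to 23, which is L ⇒ W
n=27: can move to 24, which is L ⇒ W
n=28: can move to 24, which is L ⇒ W
n=29: can move to 23, which is L ⇒ W
n=30: can move to 24, which is L ⇒ W
n=31: can move to 23, which is L ⇒ W
n=32: can move to 24, which is L ⇒ W
n=33: moves to 30(W), 29(W), 27(W), 25(W); every one is W ⇒ L
n=34: moves to 31(W), 30(W), 28(W), 26(W); every one is W ⇒ L
n=35: moves to 32(W), 31(W), 29(W), 27(W); every one is W ⇒ L
n=36: can move to 33, which is L ⇒ W
n=37: can move to 34, which is L ⇒ W
Reading off the rows marked L gives the requested list; there are 12 such values of n.

0, 1, 2, 11, 12, 13, 22, 23, 24, 33, 34, 35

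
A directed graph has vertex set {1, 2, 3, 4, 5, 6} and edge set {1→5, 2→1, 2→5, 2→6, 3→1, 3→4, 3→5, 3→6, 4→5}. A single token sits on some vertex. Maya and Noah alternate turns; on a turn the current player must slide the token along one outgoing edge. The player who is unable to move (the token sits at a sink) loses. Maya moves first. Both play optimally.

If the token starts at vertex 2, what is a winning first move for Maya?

Compute win/loss labels from the base case upward. A position with no move is L. Any other position is W if it can reach an L in one move, else L.
Every edge goes from a vertex to one that appears earlier in the order 5, 6, 1, 4, 2, 3, so processing vertices in that order labels each vertex after all of its successors.
5: no outgoing edge → L
6: no outgoing edge → L
1: →5(L), so W
4: →5(L), so W
2: →6(L), so W
3: →6(L), so W
From 2, the L positions reachable in one move are: 6, 5. Any move reaching one of these is winning.

Move to 6.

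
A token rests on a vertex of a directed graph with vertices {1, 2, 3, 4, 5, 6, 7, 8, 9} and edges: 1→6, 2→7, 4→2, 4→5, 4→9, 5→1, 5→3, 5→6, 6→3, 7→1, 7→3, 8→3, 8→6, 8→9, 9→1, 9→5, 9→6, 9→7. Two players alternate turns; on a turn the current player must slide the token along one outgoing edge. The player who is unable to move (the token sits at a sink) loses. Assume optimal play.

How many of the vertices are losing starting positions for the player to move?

Label each position W (a win for the player to move) or L (a loss). A position with no legal move is L; any other position is W exactly when some move reaches an L, and L when every move reaches a W.
Every edge goes from a vertex to one that appears earlier in the order 3, 6, 1, 5, 7, 2, 9, 8, 4, so processing vertices in that order labels each vertex after all of its successors.
3: no outgoing edge → L
6: can move to 3, which is L ⇒ W
1: the only move is to 6(W), a W ⇒ L
5: can move to 1, which is L ⇒ W
7: can move to 1, which is L ⇒ W
2: the only move is to 7(W), a W ⇒ L
9: can move to 1, which is L ⇒ W
8: can move to 3, which is L ⇒ W
4: can move to 2, which is L ⇒ W
The L vertices are 1, 2, 3; that is 3 in all.

3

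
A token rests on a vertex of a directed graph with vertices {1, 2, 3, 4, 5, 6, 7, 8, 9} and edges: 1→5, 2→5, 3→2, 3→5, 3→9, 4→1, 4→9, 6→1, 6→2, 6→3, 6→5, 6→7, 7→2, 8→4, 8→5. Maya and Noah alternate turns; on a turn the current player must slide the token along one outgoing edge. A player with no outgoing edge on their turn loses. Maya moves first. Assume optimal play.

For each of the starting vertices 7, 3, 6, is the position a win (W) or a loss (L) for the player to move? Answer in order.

7: L, 3: W, 6: W

Positions with no move are L. A position that does have a move is losing for the player to move precisely when every available move leads to a winning position for the opponent. Fill in the labels:
Every edge goes from a vertex to one that appears earlier in the order 5, 9, 2, 3, 1, 4, 8, 7, 6, so processing vertices in that order labels each vertex after all of its successors.
5: no outgoing edge → L
9: no outgoing edge → L
2: W (go to 5, an L position)
3: W (go to 9, an L position)
1: W (go to 5, an L position)
4: W (go to 9, an L position)
8: W (go to 5, an L position)
7: L (sole option 2(W) is W)
6: W (go to 7, an L position)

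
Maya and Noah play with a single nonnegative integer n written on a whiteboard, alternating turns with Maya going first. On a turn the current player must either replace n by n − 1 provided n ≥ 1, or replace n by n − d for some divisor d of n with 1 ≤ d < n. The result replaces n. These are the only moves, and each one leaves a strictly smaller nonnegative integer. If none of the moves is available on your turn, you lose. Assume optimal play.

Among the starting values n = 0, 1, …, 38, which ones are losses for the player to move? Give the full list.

Compute win/loss labels from the base case upward. A position with no move is L. Any other position is W if it can reach an L in one move, else L.
n=0: no move → L
n=1: W (go to 0, an L position)
n=2: L (sole option 1(W) is W)
n=3: W (go to 2, an L position)
n=4: W (go to 2, an L position)
n=5: L (sole option 4(W) is W)
n=6: W (go to 5, an L position)
n=7: L (sole option 6(W) is W)
n=8: W (go to 7, an L position)
n=9: L (options 6(W), 8(W) are all W)
n=10: W (go to 5, an L position)
n=11: L (sole option 10(W) is W)
n=12: W (go to 9, an L position)
n=13: L (sole option 12(W) is W)
n=14: W (go to 7, an L position)
n=15: L (options 10(W), 12(W), 14(W) are all W)
n=16: W (go to 15, an L position)
n=17: L (sole option 16(W) is W)
n=18: W (go to 9, an L position)
n=19: L (sole option 18(W) is W)
n=20: W (go to 15, an L position)
n=21: L (options 14(W), 18(W), 20(W) are all W)
n=22: W (go to 11, an L position)
n=23: L (sole option 22(W) is W)
n=24: W (go to 21, an L position)
n=25: L (options 20(W), 24(W) are all W)
n=26: W (go to 13, an L position)
n=27: L (options 18(W), 24(W), 26(W) are all W)
n=28: W (go to 21, an L position)
n=29: L (sole option 28(W) is W)
n=30: W (go to 15, an L position)
n=31: L (sole option 30(W) is W)
n=32: W (go to 31, an L position)
n=33: L (options 22(W), 30(W), 32(W) are all W)
n=34: W (go to 17, an L position)
n=35: L (options 28(W), 30(W), 34(W) are all W)
n=36: W (go to 27, an L position)
n=37: L (sole option 36(W) is W)
n=38: W (go to 19, an L position)
Reading off the rows marked L gives the requested list; there are 19 such values of n.

0, 2, 5, 7, 9, 11, 13, 15, 17, 19, 21, 23, 25, 27, 29, 31, 33, 35, 37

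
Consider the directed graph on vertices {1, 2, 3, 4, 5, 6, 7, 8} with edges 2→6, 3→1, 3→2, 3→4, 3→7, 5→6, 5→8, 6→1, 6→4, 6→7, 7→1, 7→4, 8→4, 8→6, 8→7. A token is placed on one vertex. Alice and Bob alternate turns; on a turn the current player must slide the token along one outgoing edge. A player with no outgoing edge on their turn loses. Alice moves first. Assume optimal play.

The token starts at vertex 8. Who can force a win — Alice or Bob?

Alice wins.

Compute win/loss labels from the base case upward. A position with no move is L. Any other position is W if it can reach an L in one move, else L.
Every edge goes from a vertex to one that appears earlier in the order 4, 1, 7, 6, 8, 5, 2, 3, so processing vertices in that order labels each vertex after all of its successors.
4: no outgoing edge → L
1: no outgoing edge → L
7: reaches L-position 1 → W
6: reaches L-position 1 → W
8: reaches L-position 4 → W
5: only reaches 8(W), 6(W), all W → L
2: only reaches 6(W), which is W → L
3: reaches L-position 2 → W
From 8 Alice can move to 4, reaching an L position.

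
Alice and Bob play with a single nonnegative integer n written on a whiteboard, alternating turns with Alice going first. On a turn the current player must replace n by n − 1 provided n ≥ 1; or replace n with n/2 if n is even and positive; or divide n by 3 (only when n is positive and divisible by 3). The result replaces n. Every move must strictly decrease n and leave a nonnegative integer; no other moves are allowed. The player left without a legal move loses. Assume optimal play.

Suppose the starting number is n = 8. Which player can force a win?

Alice wins.

Compute win/loss labels from the base case upward. A position with no move is L. Any other position is W if it can reach an L in one move, else L.
n=0: no move → L
n=1: reaches L-position 0 → W
n=2: only reaches 1(W), which is W → L
n=3: reaches L-position 2 → W
n=4: reaches L-position 2 → W
n=5: only reaches 4(W), which is W → L
n=6: reaches L-position 2 → W
n=7: only reaches 6(W), which is W → L
n=8: reaches L-position 7 → W
The starting position 8 is W: Alice should move to 7, handing over an L position.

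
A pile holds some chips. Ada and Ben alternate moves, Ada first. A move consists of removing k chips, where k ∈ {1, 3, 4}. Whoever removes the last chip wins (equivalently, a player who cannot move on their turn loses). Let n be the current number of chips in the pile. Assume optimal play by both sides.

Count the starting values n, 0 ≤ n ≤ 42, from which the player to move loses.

Use the standard recursion: the mover loses at a terminal position; elsewhere, the mover wins exactly when some move hands the opponent an L position.
n=0: no move → L
n=1: can move to 0, which is L ⇒ W
n=2: the only move is to 1(W), a W ⇒ L
n=3: can move to 2, which is L ⇒ W
n=4: can move to 0, which is L ⇒ W
n=5: can move to 2, which is L ⇒ W
n=6: can move to 2, which is L ⇒ W
n=7: moves to 6(W), 4(W), 3(W); every one is W ⇒ L
n=8: can move to 7, which is L ⇒ W
n=9: moves to 8(W), 6(W), 5(W); every one is W ⇒ L
n=10: can move to 9, which is L ⇒ W
n=11: can move to 7, which is L ⇒ W
n=12: can move to 9, which is L ⇒ W
n=13: can move to 9, which is L ⇒ W
n=14: moves to 13(W), 11(W), 10(W); every one is W ⇒ L
n=15: can move to 14, which is L ⇒ W
n=16: moves to 15(W), 13(W), 12(W); every one is W ⇒ L
n=17: can move to 16, which is L ⇒ W
n=18: can move to 14, which is L ⇒ W
n=19: can move to 16, which is L ⇒ W
n=20: can move to 16, which is L ⇒ W
n=21: moves to 20(W), 18(W), 17(W); every one is W ⇒ L
n=22: can move to 21, which is L ⇒ W
n=23: moves to 22(W), 20(W), 19(W); every one is W ⇒ L
n=24: can move to 23, which is L ⇒ W
n=25: can move to 21, which is L ⇒ W
n=26: can move to 23, which is L ⇒ W
n=27: can move to 23, which is L ⇒ W
n=28: moves to 27(W), 25(W), 24(W); every one is W ⇒ L
n=29: can move to 28, which is L ⇒ W
n=30: moves to 29(W), 27(W), 26(W); every one is W ⇒ L
n=31: can move to 30, which is L ⇒ W
n=32: can move to 28, which is L ⇒ W
n=33: can move to 30, which is L ⇒ W
n=34: can move to 30, which is L ⇒ W
n=35: moves to 34(W), 32(W), 31(W); every one is W ⇒ L
n=36: can move to 35, which is L ⇒ W
n=37: moves to 36(W), 34(W), 33(W); every one is W ⇒ L
n=38: can move to 37, which is L ⇒ W
n=39: can move to 35, which is L ⇒ W
n=40: can move to 37, which is L ⇒ W
n=41: can move to 37, which is L ⇒ W
n=42: moves to 41(W), 39(W), 38(W); every one is W ⇒ L
L entries with 0 ≤ n ≤ 42: n = 0, 2, 7, 9, 14, 16, 21, 23, 28, 30, 35, 37, 42; that makes 13.

13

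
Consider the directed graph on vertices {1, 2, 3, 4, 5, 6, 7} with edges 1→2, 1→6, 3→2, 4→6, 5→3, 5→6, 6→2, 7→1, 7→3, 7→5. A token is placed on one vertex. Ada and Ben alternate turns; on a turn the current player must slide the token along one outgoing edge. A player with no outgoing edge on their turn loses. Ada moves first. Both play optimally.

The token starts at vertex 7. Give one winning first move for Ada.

Use the standard recursion: the mover loses at a terminal position; elsewhere, the mover wins exactly when some move hands the opponent an L position.
Every edge goes from a vertex to one that appears earlier in the order 2, 6, 3, 5, 1, 7, 4, so processing vertices in that order labels each vertex after all of its successors.
2: no outgoing edge → L
6: can move to 2, which is L ⇒ W
3: can move to 2, which is L ⇒ W
5: moves to 3(W), 6(W); every one is W ⇒ L
1: can move to 2, which is L ⇒ W
7: can move to 5, which is L ⇒ W
4: the only move is to 6(W), a W ⇒ L
From 7, the L positions reachable in one move are: 5.

Move to 5.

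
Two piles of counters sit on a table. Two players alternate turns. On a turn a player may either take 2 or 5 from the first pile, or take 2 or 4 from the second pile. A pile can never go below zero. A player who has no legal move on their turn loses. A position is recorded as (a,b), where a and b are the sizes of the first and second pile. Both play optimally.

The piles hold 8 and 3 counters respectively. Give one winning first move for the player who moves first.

Move to (6,3).

Classify positions by backward induction: terminal positions (no move available) are L. From any other position, the mover wins iff some move reaches an L.
No move ever increases a pile, so every position that can arise here has a ≤ 8 and b ≤ 3; it is enough to label the cells with 0 ≤ a ≤ 8 and 0 ≤ b ≤ 3.
Every move lowers a or b (never raises either), so fill the grid row by row in increasing a, and left to right within a row: each cell's successors are then already labelled.
      b=0  b=1  b=2  b=3
a=0:    L    L    W    W
a=1:    L    L    W    W
a=2:    W    W    L    L
a=3:    W    W    L    L
a=4:    L    L    W    W
a=5:    W    W    W    W
a=6:    W    W    L    L
a=7:    L    L    W    W
a=8:    L    L    W    W
Cells with no legal move (terminal, hence L): (0,0), (0,1), (1,0), (1,1).
The remaining L cells, each justified by listing all of its moves:
(2,2): moves to (0,2)(W), (2,0)(W); every one is W ⇒ L
(2,3): moves to (0,3)(W), (2,1)(W); every one is W ⇒ L
(3,2): moves to (1,2)(W), (3,0)(W); every one is W ⇒ L
(3,3): moves to (1,3)(W), (3,1)(W); every one is W ⇒ L
(4,0): the only move is to (2,0)(W), a W ⇒ L
(4,1): the only move is to (2,1)(W), a W ⇒ L
(6,2): moves to (4,2)(W), (1,2)(W), (6,0)(W); every one is W ⇒ L
(6,3): moves to (4,3)(W), (1,3)(W), (6,1)(W); every one is W ⇒ L
(7,0): moves to (5,0)(W), (2,0)(W); every one is W ⇒ L
(7,1): moves to (5,1)(W), (2,1)(W); every one is W ⇒ L
(8,0): moves to (6,0)(W), (3,0)(W); every one is W ⇒ L
(8,1): moves to (6,1)(W), (3,1)(W); every one is W ⇒ L
Every other cell has at least one move into one of the L cells above, so it is W.
From (8,3), the L positions reachable in one move are: (6,3), (3,3), (8,1). Any move reaching one of these is winning.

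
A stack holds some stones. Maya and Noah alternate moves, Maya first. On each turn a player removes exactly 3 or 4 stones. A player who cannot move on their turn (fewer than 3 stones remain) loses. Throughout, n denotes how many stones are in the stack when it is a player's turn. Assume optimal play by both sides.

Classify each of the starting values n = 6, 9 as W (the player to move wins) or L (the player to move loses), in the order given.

6: W, 9: L

Positions with no move are L. A position that does have a move is losing for the player to move precisely when every available move leads to a winning position for the opponent. Fill in the labels:
n=0: no move → L
n=1: no move → L
n=2: no move → L
n=3: →0(L), so W
n=4: →1(L), so W
n=5: →2(L), so W
n=6: →2(L), so W
n=7: →4(W), 3(W) — all W, so L
n=8: →5(W), 4(W) — all W, so L
n=9: →6(W), 5(W) — all W, so L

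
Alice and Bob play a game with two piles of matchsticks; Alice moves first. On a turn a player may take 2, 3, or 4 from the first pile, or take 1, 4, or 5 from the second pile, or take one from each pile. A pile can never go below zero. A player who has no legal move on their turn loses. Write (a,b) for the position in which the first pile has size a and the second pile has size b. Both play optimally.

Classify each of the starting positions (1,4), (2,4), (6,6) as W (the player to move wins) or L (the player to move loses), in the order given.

Use the standard recursion: the mover loses at a terminal position; elsewhere, the mover wins exactly when some move hands the opponent an L position.
No move ever increases a pile, so every position that can arise here has a ≤ 6 and b ≤ 6; it is enough to label the cells with 0 ≤ a ≤ 6 and 0 ≤ b ≤ 6.
Every move lowers a or b (never raises either), so fill the grid row by row in increasing a, and left to right within a row: each cell's successors are then already labelled.
      b=0  b=1  b=2  b=3  b=4  b=5  b=6
a=0:    L    W    L    W    W    W    W
a=1:    L    W    L    W    W    W    W
a=2:    W    W    W    W    L    W    L
a=3:    W    L    W    L    W    W    W
a=4:    W    L    W    L    W    W    W
a=5:    W    W    W    W    W    L    W
a=6:    L    W    L    W    W    W    W
Cells with no legal move (terminal, hence L): (0,0), (1,0).
The remaining L cells, each justified by listing all of its moves:
(0,2): the only move is to (0,1)(W), a W ⇒ L
(1,2): moves to (1,1)(W), (0,1)(W); every one is W ⇒ L
(2,4): moves to (0,4)(W), (2,3)(W), (2,0)(W), (1,3)(W); every one is W ⇒ L
(2,6): moves to (0,6)(W), (2,5)(W), (2,2)(W), (2,1)(W), (1,5)(W); every one is W ⇒ L
(3,1): moves to (1,1)(W), (0,1)(W), (3,0)(W), (2,0)(W); every one is W ⇒ L
(3,3): moves to (1,3)(W), (0,3)(W), (3,2)(W), (2,2)(W); every one is W ⇒ L
(4,1): moves to (2,1)(W), (1,1)(W), (0,1)(W), (4,0)(W), (3,0)(W); every one is W ⇒ L
(4,3): moves to (2,3)(W), (1,3)(W), (0,3)(W), (4,2)(W), (3,2)(W); every one is W ⇒ L
(5,5): moves to (3,5)(W), (2,5)(W), (1,5)(W), (5,4)(W), (5,1)(W), (5,0)(W), (4,4)(W); every one is W ⇒ L
(6,0): moves to (4,0)(W), (3,0)(W), (2,0)(W); every one is W ⇒ L
(6,2): moves to (4,2)(W), (3,2)(W), (2,2)(W), (6,1)(W), (5,1)(W); every one is W ⇒ L
Every other cell has at least one move into one of the L cells above, so it is W.
(1,4): the move to (1,0) reaches an L cell, so W
(2,4): one of the L cells justified above, so L
(6,6): the move to (2,6) reaches an L cell, so W

(1,4): W, (2,4): L, (6,6): W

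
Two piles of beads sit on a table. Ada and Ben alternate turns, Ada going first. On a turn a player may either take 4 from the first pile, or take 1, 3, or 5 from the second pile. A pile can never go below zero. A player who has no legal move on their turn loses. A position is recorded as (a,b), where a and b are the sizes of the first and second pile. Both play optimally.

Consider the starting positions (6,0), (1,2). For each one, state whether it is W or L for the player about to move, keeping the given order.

(6,0): W, (1,2): L

Work bottom-up. With no move the player to move loses. Otherwise the position is W if at least one move leads to an L position for the opponent, and L if every move leads to a W.
No move ever increases a pile, so every position that can arise here has a ≤ 6 and b ≤ 2; it is enough to label the cells with 0 ≤ a ≤ 6 and 0 ≤ b ≤ 2.
Every move lowers a or b (never raises either), so fill the grid row by row in increasing a, and left to right within a row: each cell's successors are then already labelled.
      b=0  b=1  b=2
a=0:    L    W    L
a=1:    L    W    L
a=2:    L    W    L
a=3:    L    W    L
a=4:    W    L    W
a=5:    W    L    W
a=6:    W    L    W
Cells with no legal move (terminal, hence L): (0,0), (1,0), (2,0), (3,0).
The remaining L cells, each justified by listing all of its moves:
(0,2): →(0,1)(W) only, which is W, so L
(1,2): →(1,1)(W) only, which is W, so L
(2,2): →(2,1)(W) only, which is W, so L
(3,2): →(3,1)(W) only, which is W, so L
(4,1): →(0,1)(W), (4,0)(W) — all W, so L
(5,1): →(1,1)(W), (5,0)(W) — all W, so L
(6,1): →(2,1)(W), (6,0)(W) — all W, so L
Every other cell has at least one move into one of the L cells above, so it is W.
(6,0): the move to (2,0) reaches an L cell, so W
(1,2): one of the L cells justified above, so L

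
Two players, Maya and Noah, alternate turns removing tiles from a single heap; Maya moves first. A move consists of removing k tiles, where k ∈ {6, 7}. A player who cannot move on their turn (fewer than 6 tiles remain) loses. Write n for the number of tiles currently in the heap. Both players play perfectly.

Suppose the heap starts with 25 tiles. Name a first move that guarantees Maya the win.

Remove 7, leaving 18.

Classify positions by backward induction: terminal positions (no move available) are L. From any other position, the mover wins iff some move reaches an L.
n=0: no move → L
n=1: no move → L
n=2: no move → L
n=3: no move → L
n=4: no move → L
n=5: no move → L
n=6: reaches L-position 0 → W
n=7: reaches L-position 1 → W
n=8: reaches L-position 2 → W
n=9: reaches L-position 3 → W
n=10: reaches L-position 4 → W
n=11: reaches L-position 5 → W
n=12: reaches L-position 5 → W
n=13: only reaches 7(W), 6(W), all W → L
n=14: only reaches 8(W), 7(W), all W → L
n=15: only reaches 9(W), 8(W), all W → L
n=16: only reaches 10(W), 9(W), all W → L
n=17: only reaches 11(W), 10(W), all W → L
n=18: only reaches 12(W), 11(W), all W → L
n=19: reaches L-position 13 → W
n=20: reaches L-position 14 → W
n=21: reaches L-position 15 → W
n=22: reaches L-position 16 → W
n=23: reaches L-position 17 → W
n=24: reaches L-position 18 → W
n=25: reaches L-position 18 → W
From 25, the L positions reachable in one move are: 18.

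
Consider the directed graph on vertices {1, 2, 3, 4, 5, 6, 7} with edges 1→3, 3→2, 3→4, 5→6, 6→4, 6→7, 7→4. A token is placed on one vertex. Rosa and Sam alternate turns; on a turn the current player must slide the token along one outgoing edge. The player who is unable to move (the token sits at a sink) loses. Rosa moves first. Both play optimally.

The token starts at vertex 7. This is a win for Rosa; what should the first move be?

Use the standard recursion: the mover loses at a terminal position; elsewhere, the mover wins exactly when some move hands the opponent an L position.
Every edge goes from a vertex to one that appears earlier in the order 2, 4, 7, 6, 3, 5, 1, so processing vertices in that order labels each vertex after all of its successors.
2: no outgoing edge → L
4: no outgoing edge → L
7: W (go to 4, an L position)
6: W (go to 4, an L position)
3: W (go to 4, an L position)
5: L (sole option 6(W) is W)
1: L (sole option 3(W) is W)
From 7, the L positions reachable in one move are: 4.

Move to 4.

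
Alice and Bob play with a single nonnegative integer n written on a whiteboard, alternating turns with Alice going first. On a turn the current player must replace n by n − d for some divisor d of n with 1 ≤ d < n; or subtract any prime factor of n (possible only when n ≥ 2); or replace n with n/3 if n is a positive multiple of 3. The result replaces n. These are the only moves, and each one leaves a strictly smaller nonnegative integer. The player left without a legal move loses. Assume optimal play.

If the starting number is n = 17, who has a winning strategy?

Alice wins.

Work bottom-up. With no move the player to move loses. Otherwise the position is W if at least one move leads to an L position for the opponent, and L if every move leads to a W.
n=0: no move → L
n=1: no move → L
n=2: reaches L-position 0 → W
n=3: reaches L-position 0 → W
n=4: only reaches 2(W), 3(W), all W → L
n=5: reaches L-position 0 → W
n=6: reaches L-position 4 → W
n=7: reaches L-position 0 → W
n=8: reaches L-position 4 → W
n=9: only reaches 3(W), 6(W), 8(W), all W → L
n=10: reaches L-position 9 → W
n=11: reaches L-position 0 → W
n=12: reaches L-position 4 → W
n=13: reaches L-position 0 → W
n=14: only reaches 7(W), 12(W), 13(W), all W → L
n=15: reaches L-position 14 → W
n=16: reaches L-position 14 → W
n=17: reaches L-position 0 → W
The starting position 17 is W: Alice should move to 0, handing over an L position.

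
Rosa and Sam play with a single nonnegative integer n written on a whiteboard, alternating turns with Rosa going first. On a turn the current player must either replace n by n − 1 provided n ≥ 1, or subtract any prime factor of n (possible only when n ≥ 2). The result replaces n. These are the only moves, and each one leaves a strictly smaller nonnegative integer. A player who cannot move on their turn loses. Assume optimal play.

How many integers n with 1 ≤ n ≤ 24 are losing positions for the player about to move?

6

Use the standard recursion: the mover loses at a terminal position; elsewhere, the mover wins exactly when some move hands the opponent an L position.
n=0: no move → L
n=1: can move to 0, which is L ⇒ W
n=2: can move to 0, which is L ⇒ W
n=3: can move to 0, which is L ⇒ W
n=4: moves to 2(W), 3(W); every one is W ⇒ L
n=5: can move to 0, which is L ⇒ W
n=6: can move to 4, which is L ⇒ W
n=7: can move to 0, which is L ⇒ W
n=8: moves to 6(W), 7(W); every one is W ⇒ L
n=9: can move to 8, which is L ⇒ W
n=10: can move to 8, which is L ⇒ W
n=11: can move to 0, which is L ⇒ W
n=12: moves to 9(W), 10(W), 11(W); every one is W ⇒ L
n=13: can move to 0, which is L ⇒ W
n=14: can move to 12, which is L ⇒ W
n=15: can move to 12, which is L ⇒ W
n=16: moves to 14(W), 15(W); every one is W ⇒ L
n=17: can move to 0, which is L ⇒ W
n=18: can move to 16, which is L ⇒ W
n=19: can move to 0, which is L ⇒ W
n=20: moves to 15(W), 18(W), 19(W); every one is W ⇒ L
n=21: can move to 20, which is L ⇒ W
n=22: can move to 20, which is L ⇒ W
n=23: can move to 0, which is L ⇒ W
n=24: moves to 21(W), 22(W), 23(W); every one is W ⇒ L
L entries with 1 ≤ n ≤ 24 (n=0 is outside the asked range and is not counted): n = 4, 8, 12, 16, 20, 24; that makes 6.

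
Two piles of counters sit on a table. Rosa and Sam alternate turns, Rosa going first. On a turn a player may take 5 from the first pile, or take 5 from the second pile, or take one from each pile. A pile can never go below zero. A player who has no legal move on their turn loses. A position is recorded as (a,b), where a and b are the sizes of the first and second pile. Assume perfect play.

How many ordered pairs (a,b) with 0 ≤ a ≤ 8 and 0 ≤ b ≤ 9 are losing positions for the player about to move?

Label each position W (a win for the player to move) or L (a loss). A position with no legal move is L; any other position is W exactly when some move reaches an L, and L when every move reaches a W.
Every move lowers a or b (never raises either), so fill the grid row by row in increasing a, and left to right within a row: each cell's successors are then already labelled.
      b=0  b=1  b=2  b=3  b=4  b=5  b=6  b=7  b=8  b=9
a=0:    L    L    L    L    L    W    W    W    W    W
a=1:    L    W    W    W    W    W    L    L    L    L
a=2:    L    W    L    L    L    W    L    W    W    W
a=3:    L    W    L    W    W    W    L    W    L    L
a=4:    L    W    L    W    L    W    L    W    L    W
a=5:    W    W    W    W    W    W    L    W    L    W
a=6:    W    L    L    L    L    L    W    W    W    W
a=7:    W    L    W    W    W    W    W    L    L    L
a=8:    W    L    W    L    L    L    W    L    W    W
Cells with no legal move (terminal, hence L): (0,0), (0,1), (0,2), (0,3), (0,4), (1,0), (2,0), (3,0), (4,0).
The remaining L cells, each justified by listing all of its moves:
(1,6): →(1,1)(W), (0,5)(W) — all W, so L
(1,7): →(1,2)(W), (0,6)(W) — all W, so L
(1,8): →(1,3)(W), (0,7)(W) — all W, so L
(1,9): →(1,4)(W), (0,8)(W) — all W, so L
(2,2): →(1,1)(W) only, which is W, so L
(2,3): →(1,2)(W) only, which is W, so L
(2,4): →(1,3)(W) only, which is W, so L
(2,6): →(2,1)(W), (1,5)(W) — all W, so L
(3,2): →(2,1)(W) only, which is W, so L
(3,6): →(3,1)(W), (2,5)(W) — all W, so L
(3,8): →(3,3)(W), (2,7)(W) — all W, so L
(3,9): →(3,4)(W), (2,8)(W) — all W, so L
(4,2): →(3,1)(W) only, which is W, so L
(4,4): →(3,3)(W) only, which is W, so L
(4,6): →(4,1)(W), (3,5)(W) — all W, so L
(4,8): →(4,3)(W), (3,7)(W) — all W, so L
(5,6): →(0,6)(W), (5,1)(W), (4,5)(W) — all W, so L
(5,8): →(0,8)(W), (5,3)(W), (4,7)(W) — all W, so L
(6,1): →(1,1)(W), (5,0)(W) — all W, so L
(6,2): →(1,2)(W), (5,1)(W) — all W, so L
(6,3): →(1,3)(W), (5,2)(W) — all W, so L
(6,4): →(1,4)(W), (5,3)(W) — all W, so L
(6,5): →(1,5)(W), (6,0)(W), (5,4)(W) — all W, so L
(7,1): →(2,1)(W), (6,0)(W) — all W, so L
(7,7): →(2,7)(W), (7,2)(W), (6,6)(W) — all W, so L
(7,8): →(2,8)(W), (7,3)(W), (6,7)(W) — all W, so L
(7,9): →(2,9)(W), (7,4)(W), (6,8)(W) — all W, so L
(8,1): →(3,1)(W), (7,0)(W) — all W, so L
(8,3): →(3,3)(W), (7,2)(W) — all W, so L
(8,4): →(3,4)(W), (7,3)(W) — all W, so L
(8,5): →(3,5)(W), (8,0)(W), (7,4)(W) — all W, so L
(8,7): →(3,7)(W), (8,2)(W), (7,6)(W) — all W, so L
Every other cell has at least one move into one of the L cells above, so it is W.
L cells per row: a=0: 5, a=1: 5, a=2: 5, a=3: 5, a=4: 5, a=5: 2, a=6: 5, a=7: 4, a=8: 5; total 41.

41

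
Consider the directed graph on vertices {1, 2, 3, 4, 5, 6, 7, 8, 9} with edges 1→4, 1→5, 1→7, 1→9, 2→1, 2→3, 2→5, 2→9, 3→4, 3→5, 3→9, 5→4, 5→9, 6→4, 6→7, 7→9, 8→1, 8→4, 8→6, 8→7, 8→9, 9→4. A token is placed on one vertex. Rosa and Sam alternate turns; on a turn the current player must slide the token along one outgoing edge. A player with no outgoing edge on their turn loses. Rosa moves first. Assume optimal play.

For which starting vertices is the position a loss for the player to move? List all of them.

2, 4, 7

Positions with no move are L. A position that does have a move is losing for the player to move precisely when every available move leads to a winning position for the opponent. Fill in the labels:
Every edge goes from a vertex to one that appears earlier in the order 4, 9, 5, 3, 7, 1, 6, 2, 8, so processing vertices in that order labels each vertex after all of its successors.
4: no outgoing edge → L
9: reaches L-position 4 → W
5: reaches L-position 4 → W
3: reaches L-position 4 → W
7: only reaches 9(W), which is W → L
1: reaches L-position 7 → W
6: reaches L-position 7 → W
2: only reaches 1(W), 3(W), 5(W), 9(W), all W → L
8: reaches L-position 7 → W
The losing starting vertices are exactly the entries labelled L in this table (3 of them).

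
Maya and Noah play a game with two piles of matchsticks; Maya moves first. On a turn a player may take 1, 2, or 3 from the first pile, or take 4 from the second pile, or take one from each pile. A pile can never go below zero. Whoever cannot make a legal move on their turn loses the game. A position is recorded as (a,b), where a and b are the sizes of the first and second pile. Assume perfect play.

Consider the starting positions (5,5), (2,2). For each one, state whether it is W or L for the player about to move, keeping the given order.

(5,5): L, (2,2): W

Use the standard recursion: the mover loses at a terminal position; elsewhere, the mover wins exactly when some move hands the opponent an L position.
No move ever increases a pile, so every position that can arise here has a ≤ 5 and b ≤ 5; it is enough to label the cells with 0 ≤ a ≤ 5 and 0 ≤ b ≤ 5.
Every move lowers a or b (never raises either), so fill the grid row by row in increasing a, and left to right within a row: each cell's successors are then already labelled.
      b=0  b=1  b=2  b=3  b=4  b=5
a=0:    L    L    L    L    W    W
a=1:    W    W    W    W    W    L
a=2:    W    W    W    W    L    W
a=3:    W    W    W    W    W    W
a=4:    L    L    L    L    W    W
a=5:    W    W    W    W    W    L
Cells with no legal move (terminal, hence L): (0,0), (0,1), (0,2), (0,3).
The remaining L cells, each justified by listing all of its moves:
(1,5): →(0,5)(W), (1,1)(W), (0,4)(W) — all W, so L
(2,4): →(1,4)(W), (0,4)(W), (2,0)(W), (1,3)(W) — all W, so L
(4,0): →(3,0)(W), (2,0)(W), (1,0)(W) — all W, so L
(4,1): →(3,1)(W), (2,1)(W), (1,1)(W), (3,0)(W) — all W, so L
(4,2): →(3,2)(W), (2,2)(W), (1,2)(W), (3,1)(W) — all W, so L
(4,3): →(3,3)(W), (2,3)(W), (1,3)(W), (3,2)(W) — all W, so L
(5,5): →(4,5)(W), (3,5)(W), (2,5)(W), (5,1)(W), (4,4)(W) — all W, so L
Every other cell has at least one move into one of the L cells above, so it is W.
(5,5): one of the L cells justified above, so L
(2,2): the move to (0,2) reaches an L cell, so W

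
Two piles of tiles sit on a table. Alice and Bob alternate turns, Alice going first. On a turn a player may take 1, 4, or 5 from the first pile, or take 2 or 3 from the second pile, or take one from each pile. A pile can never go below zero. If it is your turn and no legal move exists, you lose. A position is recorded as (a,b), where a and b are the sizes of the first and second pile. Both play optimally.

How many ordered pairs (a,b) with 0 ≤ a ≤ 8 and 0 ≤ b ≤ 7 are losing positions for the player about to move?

18

Build the W/L table. Terminal = L. A non-terminal position is W if it has a move to some L; otherwise it is L.
Every move lowers a or b (never raises either), so fill the grid row by row in increasing a, and left to right within a row: each cell's successors are then already labelled.
      b=0  b=1  b=2  b=3  b=4  b=5  b=6  b=7
a=0:    L    L    W    W    W    L    L    W
a=1:    W    W    W    L    L    W    W    W
a=2:    L    L    W    W    W    W    L    L
a=3:    W    W    W    L    L    W    W    W
a=4:    W    W    L    W    W    W    W    L
a=5:    W    W    W    W    W    W    W    W
a=6:    W    W    L    W    W    W    W    W
a=7:    W    W    W    W    W    L    W    W
a=8:    L    L    W    W    W    W    W    W
Cells with no legal move (terminal, hence L): (0,0), (0,1).
The remaining L cells, each justified by listing all of its moves:
(0,5): L (options (0,3)(W), (0,2)(W) are all W)
(0,6): L (options (0,4)(W), (0,3)(W) are all W)
(1,3): L (options (0,3)(W), (1,1)(W), (1,0)(W), (0,2)(W) are all W)
(1,4): L (options (0,4)(W), (1,2)(W), (1,1)(W), (0,3)(W) are all W)
(2,0): L (sole option (1,0)(W) is W)
(2,1): L (options (1,1)(W), (1,0)(W) are all W)
(2,6): L (options (1,6)(W), (2,4)(W), (2,3)(W), (1,5)(W) are all W)
(2,7): L (options (1,7)(W), (2,5)(W), (2,4)(W), (1,6)(W) are all W)
(3,3): L (options (2,3)(W), (3,1)(W), (3,0)(W), (2,2)(W) are all W)
(3,4): L (options (2,4)(W), (3,2)(W), (3,1)(W), (2,3)(W) are all W)
(4,2): L (options (3,2)(W), (0,2)(W), (4,0)(W), (3,1)(W) are all W)
(4,7): L (options (3,7)(W), (0,7)(W), (4,5)(W), (4,4)(W), (3,6)(W) are all W)
(6,2): L (options (5,2)(W), (2,2)(W), (1,2)(W), (6,0)(W), (5,1)(W) are all W)
(7,5): L (options (6,5)(W), (3,5)(W), (2,5)(W), (7,3)(W), (7,2)(W), (6,4)(W) are all W)
(8,0): L (options (7,0)(W), (4,0)(W), (3,0)(W) are all W)
(8,1): L (options (7,1)(W), (4,1)(W), (3,1)(W), (7,0)(W) are all W)
Every other cell has at least one move into one of the L cells above, so it is W.
L cells per row: a=0: 4, a=1: 2, a=2: 4, a=3: 2, a=4: 2, a=5: 0, a=6: 1, a=7: 1, a=8: 2; total 18.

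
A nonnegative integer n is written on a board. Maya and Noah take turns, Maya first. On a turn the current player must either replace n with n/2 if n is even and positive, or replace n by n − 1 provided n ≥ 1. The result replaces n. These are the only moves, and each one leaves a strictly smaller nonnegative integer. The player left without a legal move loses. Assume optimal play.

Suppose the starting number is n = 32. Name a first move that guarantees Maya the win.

Move to 31.

Compute win/loss labels from the base case upward. A position with no move is L. Any other position is W if it can reach an L in one move, else L.
n=0: no move → L
n=1: can move to 0, which is L ⇒ W
n=2: the only move is to 1(W), a W ⇒ L
n=3: can move to 2, which is L ⇒ W
n=4: can move to 2, which is L ⇒ W
n=5: the only move is to 4(W), a W ⇒ L
n=6: can move to 5, which is L ⇒ W
n=7: the only move is to 6(W), a W ⇒ L
n=8: can move to 7, which is L ⇒ W
n=9: the only move is to 8(W), a W ⇒ L
n=10: can move to 5, which is L ⇒ W
n=11: the only move is to 10(W), a W ⇒ L
n=12: can move to 11, which is L ⇒ W
n=13: the only move is to 12(W), a W ⇒ L
n=14: can move to 7, which is L ⇒ W
n=15: the only move is to 14(W), a W ⇒ L
n=16: can move to 15, which is L ⇒ W
n=17: the only move is to 16(W), a W ⇒ L
n=18: can move to 9, which is L ⇒ W
n=19: the only move is to 18(W), a W ⇒ L
n=20: can move to 19, which is L ⇒ W
n=21: the only move is to 20(W), a W ⇒ L
n=22: can move to 11, which is L ⇒ W
n=23: the only move is to 22(W), a W ⇒ L
n=24: can move to 23, which is L ⇒ W
n=25: the only move is to 24(W), a W ⇒ L
n=26: can move to 13, which is L ⇒ W
n=27: the only move is to 26(W), a W ⇒ L
n=28: can move to 27, which is L ⇒ W
n=29: the only move is to 28(W), a W ⇒ L
n=30: can move to 15, which is L ⇒ W
n=31: the only move is to 30(W), a W ⇒ L
n=32: can move to 31, which is L ⇒ W
From 32, the L positions reachable in one move are: 31.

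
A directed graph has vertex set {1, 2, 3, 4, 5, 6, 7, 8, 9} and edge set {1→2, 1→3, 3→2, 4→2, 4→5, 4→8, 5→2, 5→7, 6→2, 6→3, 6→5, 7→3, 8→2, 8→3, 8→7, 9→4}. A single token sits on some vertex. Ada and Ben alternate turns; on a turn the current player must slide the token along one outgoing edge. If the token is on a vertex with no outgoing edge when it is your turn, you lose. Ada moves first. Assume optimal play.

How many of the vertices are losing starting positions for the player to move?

3

Classify positions by backward induction: terminal positions (no move available) are L. From any other position, the mover wins iff some move reaches an L.
Every edge goes from a vertex to one that appears earlier in the order 2, 3, 7, 8, 5, 4, 6, 1, 9, so processing vertices in that order labels each vertex after all of its successors.
2: no outgoing edge → L
3: W (go to 2, an L position)
7: L (sole option 3(W) is W)
8: W (go to 7, an L position)
5: W (go to 7, an L position)
4: W (go to 2, an L position)
6: W (go to 2, an L position)
1: W (go to 2, an L position)
9: L (sole option 4(W) is W)
The L vertices are 2, 7, 9; that is 3 in all.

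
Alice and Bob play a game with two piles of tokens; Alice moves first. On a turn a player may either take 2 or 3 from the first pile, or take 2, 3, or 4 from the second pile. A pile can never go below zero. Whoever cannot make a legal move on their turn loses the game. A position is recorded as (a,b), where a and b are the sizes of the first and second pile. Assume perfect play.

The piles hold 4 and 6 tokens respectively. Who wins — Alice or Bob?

Alice wins.

Classify positions by backward induction: terminal positions (no move available) are L. From any other position, the mover wins iff some move reaches an L.
No move ever increases a pile, so every position that can arise here has a ≤ 4 and b ≤ 6; it is enough to label the cells with 0 ≤ a ≤ 4 and 0 ≤ b ≤ 6.
Every move lowers a or b (never raises either), so fill the grid row by row in increasing a, and left to right within a row: each cell's successors are then already labelled.
      b=0  b=1  b=2  b=3  b=4  b=5  b=6
a=0:    L    L    W    W    W    W    L
a=1:    L    L    W    W    W    W    L
a=2:    W    W    L    L    W    W    W
a=3:    W    W    L    L    W    W    W
a=4:    W    W    W    W    L    L    W
Cells with no legal move (terminal, hence L): (0,0), (0,1), (1,0), (1,1).
The remaining L cells, each justified by listing all of its moves:
(0,6): only reaches (0,4)(W), (0,3)(W), (0,2)(W), all W → L
(1,6): only reaches (1,4)(W), (1,3)(W), (1,2)(W), all W → L
(2,2): only reaches (0,2)(W), (2,0)(W), all W → L
(2,3): only reaches (0,3)(W), (2,1)(W), (2,0)(W), all W → L
(3,2): only reaches (1,2)(W), (0,2)(W), (3,0)(W), all W → L
(3,3): only reaches (1,3)(W), (0,3)(W), (3,1)(W), (3,0)(W), all W → L
(4,4): only reaches (2,4)(W), (1,4)(W), (4,2)(W), (4,1)(W), (4,0)(W), all W → L
(4,5): only reaches (2,5)(W), (1,5)(W), (4,3)(W), (4,2)(W), (4,1)(W), all W → L
Every other cell has at least one move into one of the L cells above, so it is W.
From (4,6) Alice can move to (1,6), reaching an L position.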